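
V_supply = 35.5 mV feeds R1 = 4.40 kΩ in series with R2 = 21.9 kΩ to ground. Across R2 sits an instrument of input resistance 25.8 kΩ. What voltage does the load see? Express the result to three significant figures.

R2 ‖ R_L = (21.9 × 25.8)/(21.9 + 25.8) = 11.85 kΩ.
Now apply the divider: V_out = 35.5 × 0.7292 = 25.88 mV.

V_out ≈ 25.9 mV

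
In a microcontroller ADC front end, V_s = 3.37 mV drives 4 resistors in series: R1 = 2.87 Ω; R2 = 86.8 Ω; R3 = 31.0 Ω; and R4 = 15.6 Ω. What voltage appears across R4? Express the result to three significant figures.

Total series resistance ΣR = 2.87 + 86.8 + 31.0 + 15.6 = 136.3 Ω.
Voltage divider: V = V_s · (15.60 / 136.3) = 3.37 × 0.1145 = 0.3858 mV.

V ≈ 0.386 mV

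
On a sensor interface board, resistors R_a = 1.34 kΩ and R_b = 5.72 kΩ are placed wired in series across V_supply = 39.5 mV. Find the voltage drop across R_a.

ΣR = 1.34 + 5.72 = 7.060 kΩ.
V = V_supply · R/ΣR = 39.5 × 0.1898 = 7.497 mV.

V ≈ 7.50 mV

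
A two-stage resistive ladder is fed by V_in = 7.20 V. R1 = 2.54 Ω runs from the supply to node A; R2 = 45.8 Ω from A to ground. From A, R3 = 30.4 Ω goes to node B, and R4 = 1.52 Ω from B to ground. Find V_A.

V_A ≈ 6.34 V

Looking into the second stage from A: R3 + R4 = 31.92 Ω appears in parallel with R2.
R2 ‖ (R3+R4) = 18.81 Ω.
First divider: V_A = V_in · 18.81/(2.54 + 18.81) = 6.343 V.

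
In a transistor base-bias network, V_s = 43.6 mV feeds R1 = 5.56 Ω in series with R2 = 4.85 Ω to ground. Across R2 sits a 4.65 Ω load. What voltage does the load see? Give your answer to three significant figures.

V_out ≈ 13.0 mV

First combine the lower leg with the load: R2 ‖ R_L = 2.374 Ω.
Then V_out = V_s · R2'/(R1 + R2') = 43.6 × 2.374/7.934 = 13.05 mV.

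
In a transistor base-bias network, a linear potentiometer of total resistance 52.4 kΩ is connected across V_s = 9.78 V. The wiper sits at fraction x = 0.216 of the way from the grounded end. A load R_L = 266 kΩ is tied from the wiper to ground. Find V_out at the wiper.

V_out ≈ 2.04 V

Lower segment x·R_p = 11.32 kΩ; upper segment (1−x)·R_p = 41.08 kΩ.
R_L loads the lower segment: effective lower R = 10.86 kΩ.
V_out = 9.78 × 10.86/(41.08 + 10.86) = 2.044 V.
(Unloaded: V_out = x·V_s = 2.11 V.)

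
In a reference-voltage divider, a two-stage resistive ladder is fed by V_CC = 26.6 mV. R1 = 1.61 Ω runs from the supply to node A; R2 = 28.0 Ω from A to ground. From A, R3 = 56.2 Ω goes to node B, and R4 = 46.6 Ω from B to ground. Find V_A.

Node A sees R2 in parallel with the series input of stage 2, R3 + R4 = 102.8 Ω.
R2 ‖ (R3+R4) = 22.01 Ω.
So V_A = 26.6 × 0.9318 = 24.79 mV.

V_A ≈ 24.8 mV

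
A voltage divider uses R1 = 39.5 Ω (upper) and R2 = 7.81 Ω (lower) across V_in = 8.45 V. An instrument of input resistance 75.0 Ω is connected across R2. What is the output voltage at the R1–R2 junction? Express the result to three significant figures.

First combine the lower leg with the load: R2 ‖ R_L = 7.073 Ω.
Voltage divider with the loaded lower leg: V_out = 8.45 × 7.073/(39.5 + 7.073) = 8.45 × 0.1519 = 1.283 V.
(Unloaded it would be 1.39 V; the load pulls it down.)

V_out ≈ 1.28 V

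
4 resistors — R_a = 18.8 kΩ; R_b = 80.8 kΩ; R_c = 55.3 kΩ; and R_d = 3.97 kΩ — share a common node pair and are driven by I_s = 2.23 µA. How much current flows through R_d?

Total conductance ΣG = 1/18.8 + 1/80.8 + 1/55.3 + 1/3.97 = 0.3355 (units of 1/kΩ).
R_d takes the fraction G_k/ΣG = 0.2519/0.3355 = 0.7507, so I = 2.23 × 0.7507 = 1.674 µA.

I ≈ 1.67 µA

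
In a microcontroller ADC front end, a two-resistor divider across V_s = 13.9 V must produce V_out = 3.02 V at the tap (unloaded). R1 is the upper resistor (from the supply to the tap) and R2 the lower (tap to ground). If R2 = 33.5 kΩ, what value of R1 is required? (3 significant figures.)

R1 ≈ 121 kΩ

V_out/V_s = R2/(R1+R2) = 0.2173.
R1 = R2·(1/k − 1) = 33.5 × 3.603 = 120.7 kΩ.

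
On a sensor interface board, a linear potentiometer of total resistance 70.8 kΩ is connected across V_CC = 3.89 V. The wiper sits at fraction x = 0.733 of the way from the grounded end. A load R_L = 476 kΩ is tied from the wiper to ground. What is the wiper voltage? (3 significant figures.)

V_out ≈ 2.77 V

Split the track: R_lower = x·R_p = 51.90 kΩ, R_upper = (1−x)·R_p = 18.90 kΩ.
(x·R_p) ‖ R_L = 46.79 kΩ.
Loaded-divider output: V_out = 3.89 × 0.7123 = 2.771 V.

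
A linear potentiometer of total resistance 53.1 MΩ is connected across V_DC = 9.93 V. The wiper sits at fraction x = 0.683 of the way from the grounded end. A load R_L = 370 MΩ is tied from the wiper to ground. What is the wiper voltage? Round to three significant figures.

Lower segment x·R_p = 36.27 MΩ; upper segment (1−x)·R_p = 16.83 MΩ.
R_L loads the lower segment: effective lower R = 33.03 MΩ.
Then V_out = V_DC · 33.03/(16.83 + 33.03) = 6.578 V.

V_out ≈ 6.58 V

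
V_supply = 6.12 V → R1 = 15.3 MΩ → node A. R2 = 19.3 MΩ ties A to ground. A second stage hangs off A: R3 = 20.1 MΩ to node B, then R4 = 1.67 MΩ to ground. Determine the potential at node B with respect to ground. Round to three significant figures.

Node A sees R2 in parallel with the series input of stage 2, R3 + R4 = 21.77 MΩ.
Effective lower resistance at A: R2 ‖ 21.77 = 10.23 MΩ.
V_A = 6.12 × 10.23/(15.3 + 10.23) = 2.452 V.
Then the unloaded second divider: V_B = V_A × R4/(R3+R4) = 2.452 × 0.07671 = 0.1881 V.

V_B ≈ 0.188 V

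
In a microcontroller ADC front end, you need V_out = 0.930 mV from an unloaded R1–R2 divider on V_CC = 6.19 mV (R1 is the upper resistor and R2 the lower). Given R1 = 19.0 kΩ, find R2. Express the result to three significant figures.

The divider ratio is R2/(R1+R2) = 0.930/6.19 = 0.1502.
R2 = R1 · 0.1502/(1 − 0.1502) = 3.359 kΩ.

R2 ≈ 3.36 kΩ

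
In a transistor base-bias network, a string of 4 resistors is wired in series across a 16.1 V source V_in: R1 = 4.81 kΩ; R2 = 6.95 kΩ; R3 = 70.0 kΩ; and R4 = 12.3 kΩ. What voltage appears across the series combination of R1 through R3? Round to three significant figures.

ΣR = 4.81 + 6.95 + 70.0 + 12.3 = 94.06 kΩ.
R_{R1..R3} = 4.81 + 6.95 + 70.0 = 81.76 kΩ.
V = V_in · R/ΣR = 16.1 × 0.8692 = 13.99 V.

V ≈ 14.0 V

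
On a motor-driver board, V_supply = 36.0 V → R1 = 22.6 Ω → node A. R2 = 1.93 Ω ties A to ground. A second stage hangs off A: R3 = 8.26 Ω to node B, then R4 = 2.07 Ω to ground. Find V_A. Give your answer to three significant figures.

V_A ≈ 2.42 V

Looking into the second stage from A: R3 + R4 = 10.33 Ω appears in parallel with R2.
Effective lower resistance at A: R2 ‖ 10.33 = 1.626 Ω.
V_A = 36.0 × 1.626/(22.6 + 1.626) = 2.416 V.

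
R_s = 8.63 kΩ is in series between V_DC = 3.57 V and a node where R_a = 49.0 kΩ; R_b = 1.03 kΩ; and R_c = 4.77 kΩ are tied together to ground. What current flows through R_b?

I ≈ 0.305 mA

Parallel bank: R_p = 1/(1/49.0 + 1/1.03 + 1/4.77) = 0.8327 kΩ.
V_A = 3.57 × 0.8327/9.463 = 0.3142 V.
I(R_b) = V_A / R_b = 0.3142/1.03 = 0.3050 mA.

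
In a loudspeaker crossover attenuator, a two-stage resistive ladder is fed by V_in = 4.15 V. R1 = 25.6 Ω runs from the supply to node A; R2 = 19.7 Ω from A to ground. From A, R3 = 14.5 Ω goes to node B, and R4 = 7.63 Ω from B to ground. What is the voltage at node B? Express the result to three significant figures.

Looking into the second stage from A: R3 + R4 = 22.13 Ω appears in parallel with R2.
Effective lower resistance at A: R2 ‖ 22.13 = 10.42 Ω.
V_A = 4.15 × 10.42/(25.6 + 10.42) = 1.201 V.
V_B = V_A × 0.3448 = 0.4140 V.

V_B ≈ 0.414 V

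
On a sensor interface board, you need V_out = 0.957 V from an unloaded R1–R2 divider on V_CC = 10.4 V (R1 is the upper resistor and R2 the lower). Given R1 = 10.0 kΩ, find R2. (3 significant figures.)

V_out/V_CC = R2/(R1+R2) = 0.09202.
R2 = R1 · 0.09202/(1 − 0.09202) = 1.013 kΩ.

R2 ≈ 1.01 kΩ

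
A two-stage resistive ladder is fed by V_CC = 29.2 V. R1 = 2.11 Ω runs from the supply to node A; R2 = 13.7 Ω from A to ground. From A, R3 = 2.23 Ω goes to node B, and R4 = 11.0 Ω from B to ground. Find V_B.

V_B ≈ 18.5 V

Looking into the second stage from A: R3 + R4 = 13.23 Ω appears in parallel with R2.
Effective lower resistance at A: R2 ‖ 13.23 = 6.730 Ω.
So V_A = 29.2 × 0.7613 = 22.23 V.
V_B = V_A × 0.8314 = 18.48 V.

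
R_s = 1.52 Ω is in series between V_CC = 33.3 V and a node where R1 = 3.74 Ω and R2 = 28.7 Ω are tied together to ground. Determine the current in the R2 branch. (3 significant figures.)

Combine the parallel branches: R_p = (1/3.74 + 1/28.7)⁻¹ = 3.309 Ω.
V_A by voltage divider: V_A = 33.3 × 3.309/(1.52 + 3.309) = 22.82 V.
Branch current I = V_A/R2 = 22.82/28.7 = 0.7950 A.

I ≈ 0.795 A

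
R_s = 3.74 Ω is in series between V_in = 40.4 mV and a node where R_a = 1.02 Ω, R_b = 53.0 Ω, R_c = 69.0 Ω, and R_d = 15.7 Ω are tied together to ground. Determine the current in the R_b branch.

Equivalent of the parallel group: R_p = 0.9281 Ω.
Node voltage V_A = V_in · R_p/(R_s + R_p) = 40.4 × 0.1988 = 8.032 mV.
Branch current I = V_A/R_b = 8.032/53.0 = 0.1516 mA.
(Check via current divider: I_total = 8.654 mA; share G_k/ΣG = 0.01751 → same result.)

I ≈ 0.152 mA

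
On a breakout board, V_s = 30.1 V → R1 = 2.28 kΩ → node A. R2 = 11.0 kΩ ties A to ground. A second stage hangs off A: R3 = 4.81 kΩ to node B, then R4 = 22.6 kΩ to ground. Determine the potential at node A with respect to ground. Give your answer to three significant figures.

Looking into the second stage from A: R3 + R4 = 27.41 kΩ appears in parallel with R2.
R2 ‖ (R3+R4) = 7.850 kΩ.
V_A = 30.1 × 7.850/(2.28 + 7.850) = 23.33 V.

V_A ≈ 23.3 V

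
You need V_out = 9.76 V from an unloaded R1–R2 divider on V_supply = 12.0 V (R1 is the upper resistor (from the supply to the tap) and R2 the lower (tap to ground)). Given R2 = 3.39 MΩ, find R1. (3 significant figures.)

R1 ≈ 0.778 MΩ

V_out/V_supply = R2/(R1+R2) = 0.8133.
So R1 = R2 · (V_supply/V_out − 1) = 3.39 × (12.0/9.76 − 1) = 3.39 × 0.2295 = 0.7780 MΩ.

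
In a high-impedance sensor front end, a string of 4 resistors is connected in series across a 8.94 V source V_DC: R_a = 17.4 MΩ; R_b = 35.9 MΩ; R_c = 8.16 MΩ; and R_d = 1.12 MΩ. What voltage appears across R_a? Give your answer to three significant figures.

Total series resistance ΣR = 17.4 + 35.9 + 8.16 + 1.12 = 62.58 MΩ.
Voltage divider: V = V_DC · (17.40 / 62.58) = 8.94 × 0.2780 = 2.486 V.

V ≈ 2.49 V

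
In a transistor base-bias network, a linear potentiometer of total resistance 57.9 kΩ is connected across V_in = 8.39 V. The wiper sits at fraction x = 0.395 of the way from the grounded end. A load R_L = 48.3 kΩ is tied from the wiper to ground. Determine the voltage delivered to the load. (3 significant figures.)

Split the track: R_lower = x·R_p = 22.87 kΩ, R_upper = (1−x)·R_p = 35.03 kΩ.
R_L loads the lower segment: effective lower R = 15.52 kΩ.
Then V_out = V_in · 15.52/(35.03 + 15.52) = 2.576 V.
(Unloaded: V_out = x·V_in = 3.31 V.)

V_out ≈ 2.58 V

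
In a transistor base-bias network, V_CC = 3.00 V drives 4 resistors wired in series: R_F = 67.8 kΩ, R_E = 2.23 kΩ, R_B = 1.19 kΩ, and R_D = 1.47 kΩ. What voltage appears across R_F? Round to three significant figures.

Total series resistance ΣR = 67.8 + 2.23 + 1.19 + 1.47 = 72.69 kΩ.
V = V_CC · R/ΣR = 3.00 × 0.9327 = 2.798 V.

V ≈ 2.80 V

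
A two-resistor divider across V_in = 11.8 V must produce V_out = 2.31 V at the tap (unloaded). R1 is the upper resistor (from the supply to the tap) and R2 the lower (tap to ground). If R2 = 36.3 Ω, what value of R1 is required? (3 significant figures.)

R1 ≈ 149 Ω

V_out/V_in = R2/(R1+R2) = 0.1958.
R1 = R2·(1/k − 1) = 36.3 × 4.108 = 149.1 Ω.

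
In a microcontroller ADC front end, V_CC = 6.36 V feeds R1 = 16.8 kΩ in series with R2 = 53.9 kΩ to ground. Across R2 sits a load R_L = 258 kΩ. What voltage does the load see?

V_out ≈ 4.62 V

R2 ‖ R_L = (53.9 × 258)/(53.9 + 258) = 44.59 kΩ.
Then V_out = V_CC · R2'/(R1 + R2') = 6.36 × 44.59/61.39 = 4.619 V.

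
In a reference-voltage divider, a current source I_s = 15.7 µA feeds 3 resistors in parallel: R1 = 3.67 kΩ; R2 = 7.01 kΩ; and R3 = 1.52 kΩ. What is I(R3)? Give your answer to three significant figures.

I ≈ 9.63 µA

Conductances: ΣG = 1/3.67 + 1/7.01 + 1/1.52 = 1.073 (1/kΩ).
By the current-divider rule, I = I_s · G_k/ΣG = 15.7 × 0.6131 = 9.626 µA.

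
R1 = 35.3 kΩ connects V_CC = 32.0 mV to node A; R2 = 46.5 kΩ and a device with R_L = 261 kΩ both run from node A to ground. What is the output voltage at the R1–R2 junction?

First combine the lower leg with the load: R2 ‖ R_L = 39.47 kΩ.
Now apply the divider: V_out = 32.0 × 0.5279 = 16.89 mV.
(Unloaded it would be 18.2 mV; the load pulls it down.)

V_out ≈ 16.9 mV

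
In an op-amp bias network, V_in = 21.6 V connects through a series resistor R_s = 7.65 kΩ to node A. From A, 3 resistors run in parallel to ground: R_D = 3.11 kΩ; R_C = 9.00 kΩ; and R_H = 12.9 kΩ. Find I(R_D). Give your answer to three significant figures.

Parallel bank: R_p = 1/(1/3.11 + 1/9.00 + 1/12.9) = 1.960 kΩ.
V_A by voltage divider: V_A = 21.6 × 1.960/(7.65 + 1.960) = 4.406 V.
I(R_D) = V_A / R_D = 4.406/3.11 = 1.417 mA.
(Check via current divider: I_total = 2.248 mA; share G_k/ΣG = 0.6303 → same result.)

I ≈ 1.42 mA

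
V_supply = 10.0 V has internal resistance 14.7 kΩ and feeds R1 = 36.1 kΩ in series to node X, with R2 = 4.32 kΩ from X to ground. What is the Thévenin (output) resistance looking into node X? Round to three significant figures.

R_th ≈ 3.98 kΩ

R1' = 14.7 + 36.1 = 50.80 kΩ (source resistance + R1).
Looking into X with the source shorted: R_th = R1'·R2/(R1'+R2) = 50.80 × 4.32/55.12 = 3.981 kΩ.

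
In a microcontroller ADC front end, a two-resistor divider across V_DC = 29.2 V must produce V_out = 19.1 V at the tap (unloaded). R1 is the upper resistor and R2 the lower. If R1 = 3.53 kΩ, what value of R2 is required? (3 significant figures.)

R2 ≈ 6.68 kΩ

Required fraction k = V_out/V_DC = 0.6541.
So R2 = R1 · V_out/(V_DC − V_out) = 3.53 × 19.1/(29.2 − 19.1) = 3.53 × 1.891 = 6.676 kΩ.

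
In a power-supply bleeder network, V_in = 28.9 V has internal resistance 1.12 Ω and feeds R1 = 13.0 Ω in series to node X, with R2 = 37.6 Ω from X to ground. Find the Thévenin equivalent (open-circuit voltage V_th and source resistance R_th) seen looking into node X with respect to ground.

R1' = 1.12 + 13.0 = 14.12 Ω (source resistance + R1).
With X open, the divider is unloaded: V_th = 28.9 × 37.6/51.72 = 21.01 V.
With V_in suppressed (replaced by a short), R_th = R1' ‖ R2 = (14.12 × 37.6)/(14.12 + 37.6) = 10.27 Ω.

V_th ≈ 21.0 V, R_th ≈ 10.3 Ω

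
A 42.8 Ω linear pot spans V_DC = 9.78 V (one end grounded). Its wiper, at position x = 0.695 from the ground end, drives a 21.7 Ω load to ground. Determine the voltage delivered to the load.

The pot divides into 13.05 Ω above the wiper and 29.75 Ω below.
(x·R_p) ‖ R_L = 12.55 Ω.
Then V_out = V_DC · 12.55/(13.05 + 12.55) = 4.793 V.

V_out ≈ 4.79 V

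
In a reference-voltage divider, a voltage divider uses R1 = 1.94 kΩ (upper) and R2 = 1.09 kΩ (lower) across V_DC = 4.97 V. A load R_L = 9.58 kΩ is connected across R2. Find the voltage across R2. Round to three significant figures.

The load sits in parallel with R2, giving an effective lower resistance R2' = R2·R_L/(R2+R_L) = 0.9787 kΩ.
Voltage divider with the loaded lower leg: V_out = 4.97 × 0.9787/(1.94 + 0.9787) = 4.97 × 0.3353 = 1.666 V.
(Unloaded it would be 1.79 V; the load pulls it down.)

V_out ≈ 1.67 V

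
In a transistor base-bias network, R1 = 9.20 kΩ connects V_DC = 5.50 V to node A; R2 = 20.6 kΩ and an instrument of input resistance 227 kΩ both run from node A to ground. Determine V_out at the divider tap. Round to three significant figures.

V_out ≈ 3.70 V

First combine the lower leg with the load: R2 ‖ R_L = 18.89 kΩ.
Voltage divider with the loaded lower leg: V_out = 5.50 × 18.89/(9.20 + 18.89) = 5.50 × 0.6724 = 3.698 V.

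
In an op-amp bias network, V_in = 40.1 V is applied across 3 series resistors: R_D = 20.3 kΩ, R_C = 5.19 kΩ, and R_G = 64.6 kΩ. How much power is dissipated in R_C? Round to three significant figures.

P ≈ 1.03 mW

ΣR = 90.09 kΩ → I = 40.1/90.09 = 0.4451 mA.
V(R_C) = I·R = 2.310 V; P = V·I = 2.310 × 0.4451 = 1.028 mW.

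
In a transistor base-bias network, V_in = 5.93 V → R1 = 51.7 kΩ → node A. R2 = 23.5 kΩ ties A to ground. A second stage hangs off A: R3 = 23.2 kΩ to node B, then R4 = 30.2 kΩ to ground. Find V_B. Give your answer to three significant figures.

V_B ≈ 0.805 V

The second stage (R3 + R4 = 53.40 kΩ) loads node A in parallel with R2.
Effective lower resistance at A: R2 ‖ 53.40 = 16.32 kΩ.
So V_A = 5.93 × 0.2399 = 1.423 V.
Stage 2 is unloaded, so V_B = V_A · R4/(R3+R4) = 1.423 × 30.2/53.40 = 0.8046 V.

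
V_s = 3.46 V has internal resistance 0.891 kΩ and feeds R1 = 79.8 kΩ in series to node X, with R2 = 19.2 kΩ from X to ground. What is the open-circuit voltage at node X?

R1' = 0.891 + 79.8 = 80.69 kΩ (source resistance + R1).
Open-circuit (no load on X): V_th = V_s · R2/(R1' + R2) = 3.46 × 19.2/(80.69 + 19.2) = 0.6650 V.

V_th ≈ 0.665 V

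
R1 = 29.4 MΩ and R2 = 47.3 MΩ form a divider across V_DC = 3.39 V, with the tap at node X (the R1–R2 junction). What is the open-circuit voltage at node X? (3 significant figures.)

V_th ≈ 2.09 V

V_th is the unloaded tap voltage: V_DC · R2/(R1+R2) = 3.39 × 0.6167 = 2.091 V.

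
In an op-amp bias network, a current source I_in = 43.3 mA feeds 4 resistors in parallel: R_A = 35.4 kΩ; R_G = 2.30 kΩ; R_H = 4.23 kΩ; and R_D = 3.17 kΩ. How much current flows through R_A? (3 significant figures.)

Conductances: ΣG = 1/35.4 + 1/2.30 + 1/4.23 + 1/3.17 = 1.015 (1/kΩ).
By the current-divider rule, I = I_in · G_k/ΣG = 43.3 × 0.02783 = 1.205 mA.

I ≈ 1.21 mA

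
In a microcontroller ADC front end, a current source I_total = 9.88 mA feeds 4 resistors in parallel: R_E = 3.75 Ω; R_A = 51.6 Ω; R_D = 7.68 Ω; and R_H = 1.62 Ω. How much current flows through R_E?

I ≈ 2.55 mA

Conductances: ΣG = 1/3.75 + 1/51.6 + 1/7.68 + 1/1.62 = 1.034 (1/Ω).
Current divider: I(R_E) = I_total · G_k/ΣG = 9.88 × (0.2667/1.034) = 9.88 × 0.2580 = 2.549 mA.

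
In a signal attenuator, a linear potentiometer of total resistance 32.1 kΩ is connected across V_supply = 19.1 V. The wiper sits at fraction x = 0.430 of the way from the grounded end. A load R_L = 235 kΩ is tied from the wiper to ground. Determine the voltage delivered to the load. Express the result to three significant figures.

V_out ≈ 7.95 V

The pot divides into 18.30 kΩ above the wiper and 13.80 kΩ below.
R_L loads the lower segment: effective lower R = 13.04 kΩ.
Then V_out = V_supply · 13.04/(18.30 + 13.04) = 7.947 V.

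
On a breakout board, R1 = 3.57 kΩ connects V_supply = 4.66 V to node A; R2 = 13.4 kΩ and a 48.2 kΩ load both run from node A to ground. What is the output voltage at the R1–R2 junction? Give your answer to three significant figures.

R2 ‖ R_L = (13.4 × 48.2)/(13.4 + 48.2) = 10.49 kΩ.
Voltage divider with the loaded lower leg: V_out = 4.66 × 10.49/(3.57 + 10.49) = 4.66 × 0.7460 = 3.476 V.
(Unloaded it would be 3.68 V; the load pulls it down.)

V_out ≈ 3.48 V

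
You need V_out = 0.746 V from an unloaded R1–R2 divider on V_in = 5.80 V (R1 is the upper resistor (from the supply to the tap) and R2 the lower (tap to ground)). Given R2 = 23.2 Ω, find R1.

Required fraction k = V_out/V_in = 0.1286.
R1 = R2·(1/k − 1) = 23.2 × 6.775 = 157.2 Ω.

R1 ≈ 157 Ω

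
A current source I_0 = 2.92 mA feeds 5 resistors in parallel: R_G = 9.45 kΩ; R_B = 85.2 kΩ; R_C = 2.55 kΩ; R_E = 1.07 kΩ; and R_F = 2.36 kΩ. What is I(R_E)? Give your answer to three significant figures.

I ≈ 1.46 mA

ΣG = 1/9.45 + 1/85.2 + 1/2.55 + 1/1.07 + 1/2.36 = 1.868.
By the current-divider rule, I = I_0 · G_k/ΣG = 2.92 × 0.5003 = 1.461 mA.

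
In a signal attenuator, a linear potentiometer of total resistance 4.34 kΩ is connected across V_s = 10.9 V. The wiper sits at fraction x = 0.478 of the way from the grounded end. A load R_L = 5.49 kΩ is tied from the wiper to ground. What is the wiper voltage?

Lower segment x·R_p = 2.075 kΩ; upper segment (1−x)·R_p = 2.265 kΩ.
(x·R_p) ‖ R_L = 1.506 kΩ.
Loaded-divider output: V_out = 10.9 × 0.3992 = 4.352 V.
(Unloaded: V_out = x·V_s = 5.21 V.)

V_out ≈ 4.35 V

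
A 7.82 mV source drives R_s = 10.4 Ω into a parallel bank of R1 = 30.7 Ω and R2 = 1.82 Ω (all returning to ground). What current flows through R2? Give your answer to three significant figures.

Parallel bank: R_p = 1/(1/30.7 + 1/1.82) = 1.718 Ω.
V_A = 7.82 × 1.718/12.12 = 1.109 mV.
Branch current I = V_A/R2 = 1.109/1.82 = 0.6092 mA.

I ≈ 0.609 mA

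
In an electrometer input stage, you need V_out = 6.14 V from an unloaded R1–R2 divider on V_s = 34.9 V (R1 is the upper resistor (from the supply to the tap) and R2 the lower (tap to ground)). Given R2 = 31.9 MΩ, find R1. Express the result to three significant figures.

R1 ≈ 149 MΩ

Required fraction k = V_out/V_s = 0.1759.
Rearranging, R1 = R2·(1−k)/k = 31.9 × 4.684 = 149.4 MΩ.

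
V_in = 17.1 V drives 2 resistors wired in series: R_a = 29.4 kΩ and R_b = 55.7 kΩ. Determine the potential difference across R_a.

ΣR = 29.4 + 55.7 = 85.10 kΩ.
Voltage divider: V = V_in · (29.40 / 85.10) = 17.1 × 0.3455 = 5.908 V.

V ≈ 5.91 V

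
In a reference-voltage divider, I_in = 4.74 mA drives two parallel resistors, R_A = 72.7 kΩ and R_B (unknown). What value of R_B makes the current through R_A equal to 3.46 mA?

In a two-way split, I_A/I_in = R_B/(R_A + R_B).
3.46/4.74 = R_B/(R_A + R_B) → R_B = R_A · (0.7300)/(1 − 0.7300) = 72.7 × 2.703 = 196.5 kΩ.

R_B ≈ 197 kΩ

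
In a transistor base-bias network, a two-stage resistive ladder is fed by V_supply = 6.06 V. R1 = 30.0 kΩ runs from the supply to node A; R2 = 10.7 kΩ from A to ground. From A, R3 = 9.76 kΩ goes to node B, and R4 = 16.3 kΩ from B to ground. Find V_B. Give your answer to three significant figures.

Looking into the second stage from A: R3 + R4 = 26.06 kΩ appears in parallel with R2.
R2 ‖ (R3+R4) = 7.585 kΩ.
First divider: V_A = V_supply · 7.585/(30.0 + 7.585) = 1.223 V.
Then the unloaded second divider: V_B = V_A × R4/(R3+R4) = 1.223 × 0.6255 = 0.7650 V.

V_B ≈ 0.765 V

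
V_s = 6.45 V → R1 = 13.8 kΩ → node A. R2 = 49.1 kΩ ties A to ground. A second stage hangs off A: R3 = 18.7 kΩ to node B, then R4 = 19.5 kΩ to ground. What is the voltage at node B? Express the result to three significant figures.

The second stage (R3 + R4 = 38.20 kΩ) loads node A in parallel with R2.
Effective lower resistance at A: R2 ‖ 38.20 = 21.48 kΩ.
First divider: V_A = V_s · 21.48/(13.8 + 21.48) = 3.927 V.
Then the unloaded second divider: V_B = V_A × R4/(R3+R4) = 3.927 × 0.5105 = 2.005 V.

V_B ≈ 2.00 V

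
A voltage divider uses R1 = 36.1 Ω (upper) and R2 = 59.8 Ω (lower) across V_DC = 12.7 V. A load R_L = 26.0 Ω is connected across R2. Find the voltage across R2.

R2 ‖ R_L = (59.8 × 26.0)/(59.8 + 26.0) = 18.12 Ω.
Voltage divider with the loaded lower leg: V_out = 12.7 × 18.12/(36.1 + 18.12) = 12.7 × 0.3342 = 4.244 V.
(Unloaded it would be 7.92 V; the load pulls it down.)

V_out ≈ 4.24 V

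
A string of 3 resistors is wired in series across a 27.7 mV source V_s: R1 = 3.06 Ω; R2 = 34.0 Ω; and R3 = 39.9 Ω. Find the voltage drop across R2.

Series total: ΣR = 3.06 + 34.0 + 39.9 = 76.96 Ω.
V = V_s · R/ΣR = 27.7 × 0.4418 = 12.24 mV.

V ≈ 12.2 mV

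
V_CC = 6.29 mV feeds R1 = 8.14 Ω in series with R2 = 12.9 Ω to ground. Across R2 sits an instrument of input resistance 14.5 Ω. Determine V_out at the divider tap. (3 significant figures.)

R2 ‖ R_L = (12.9 × 14.5)/(12.9 + 14.5) = 6.827 Ω.
Voltage divider with the loaded lower leg: V_out = 6.29 × 6.827/(8.14 + 6.827) = 6.29 × 0.4561 = 2.869 mV.

V_out ≈ 2.87 mV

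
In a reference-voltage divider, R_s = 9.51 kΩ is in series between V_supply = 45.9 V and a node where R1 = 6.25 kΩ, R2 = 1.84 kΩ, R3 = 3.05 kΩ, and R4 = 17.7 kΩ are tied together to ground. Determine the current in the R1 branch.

I ≈ 0.647 mA

Equivalent of the parallel group: R_p = 0.9192 kΩ.
V_A by voltage divider: V_A = 45.9 × 0.9192/(9.51 + 0.9192) = 4.046 V.
Branch current I = V_A/R1 = 4.046/6.25 = 0.6473 mA.
(Check via current divider: I_total = 4.401 mA; share G_k/ΣG = 0.1471 → same result.)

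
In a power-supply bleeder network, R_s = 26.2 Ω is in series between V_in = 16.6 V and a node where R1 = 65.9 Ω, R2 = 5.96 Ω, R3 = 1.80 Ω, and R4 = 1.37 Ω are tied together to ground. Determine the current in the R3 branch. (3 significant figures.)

Parallel bank: R_p = 1/(1/65.9 + 1/5.96 + 1/1.80 + 1/1.37) = 0.6810 Ω.
V_A by voltage divider: V_A = 16.6 × 0.6810/(26.2 + 0.6810) = 0.4205 V.
I(R3) = V_A / R3 = 0.4205/1.80 = 0.2336 A.

I ≈ 0.234 A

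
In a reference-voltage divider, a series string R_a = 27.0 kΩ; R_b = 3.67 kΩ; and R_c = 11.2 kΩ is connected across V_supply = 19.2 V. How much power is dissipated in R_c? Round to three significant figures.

P ≈ 2.36 mW

ΣR = 41.87 kΩ → I = 19.2/41.87 = 0.4586 mA.
V(R_c) = I·R = 5.136 V; P = V·I = 5.136 × 0.4586 = 2.355 mW.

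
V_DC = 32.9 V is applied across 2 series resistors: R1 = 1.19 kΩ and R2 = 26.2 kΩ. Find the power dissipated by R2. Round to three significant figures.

P ≈ 37.8 mW

ΣR = 27.39 kΩ → I = 32.9/27.39 = 1.201 mA.
V(R2) = I·R = 31.47 V; P = V·I = 31.47 × 1.201 = 37.80 mW.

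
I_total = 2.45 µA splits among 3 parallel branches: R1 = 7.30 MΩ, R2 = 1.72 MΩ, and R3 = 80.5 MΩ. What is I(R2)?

ΣG = 1/7.30 + 1/1.72 + 1/80.5 = 0.7308.
By the current-divider rule, I = I_total · G_k/ΣG = 2.45 × 0.7956 = 1.949 µA.

I ≈ 1.95 µA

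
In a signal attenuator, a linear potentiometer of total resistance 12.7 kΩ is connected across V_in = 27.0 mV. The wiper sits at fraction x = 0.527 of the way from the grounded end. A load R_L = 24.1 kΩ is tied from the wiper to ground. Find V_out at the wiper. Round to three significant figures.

V_out ≈ 12.6 mV

Split the track: R_lower = x·R_p = 6.693 kΩ, R_upper = (1−x)·R_p = 6.007 kΩ.
R_L loads the lower segment: effective lower R = 5.238 kΩ.
Then V_out = V_in · 5.238/(6.007 + 5.238) = 12.58 mV.
(Unloaded: V_out = x·V_in = 14.2 mV.)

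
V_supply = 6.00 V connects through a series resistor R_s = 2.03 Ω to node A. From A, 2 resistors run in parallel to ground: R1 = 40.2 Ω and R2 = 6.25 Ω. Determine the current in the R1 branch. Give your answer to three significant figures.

Equivalent of the parallel group: R_p = 5.409 Ω.
V_A by voltage divider: V_A = 6.00 × 5.409/(2.03 + 5.409) = 4.363 V.
I(R1) = V_A / R1 = 4.363/40.2 = 0.1085 A.

I ≈ 0.109 A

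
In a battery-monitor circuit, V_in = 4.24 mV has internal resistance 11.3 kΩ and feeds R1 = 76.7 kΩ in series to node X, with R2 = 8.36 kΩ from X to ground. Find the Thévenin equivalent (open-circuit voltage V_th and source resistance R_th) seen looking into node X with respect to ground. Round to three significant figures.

V_th ≈ 0.368 mV, R_th ≈ 7.63 kΩ

R1' = 11.3 + 76.7 = 88.00 kΩ (source resistance + R1).
V_th is the unloaded tap voltage: V_in · R2/(R1'+R2) = 4.24 × 0.08676 = 0.3679 mV.
Zeroing V_in shorts the top of R1' to ground, so R_th = R1' ‖ R2 = 7.635 kΩ.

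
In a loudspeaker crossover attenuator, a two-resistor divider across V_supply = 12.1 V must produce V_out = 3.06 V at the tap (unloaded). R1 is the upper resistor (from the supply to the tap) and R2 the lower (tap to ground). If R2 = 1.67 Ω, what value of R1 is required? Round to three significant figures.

R1 ≈ 4.93 Ω

Required fraction k = V_out/V_supply = 0.2529.
R1 = R2·(1/k − 1) = 1.67 × 2.954 = 4.934 Ω.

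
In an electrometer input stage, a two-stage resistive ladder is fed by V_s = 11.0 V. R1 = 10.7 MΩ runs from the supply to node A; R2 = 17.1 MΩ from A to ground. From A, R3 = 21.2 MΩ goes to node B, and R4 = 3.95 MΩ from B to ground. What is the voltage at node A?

Looking into the second stage from A: R3 + R4 = 25.15 MΩ appears in parallel with R2.
R2 ‖ (R3+R4) = 10.18 MΩ.
V_A = 11.0 × 10.18/(10.7 + 10.18) = 5.363 V.

V_A ≈ 5.36 V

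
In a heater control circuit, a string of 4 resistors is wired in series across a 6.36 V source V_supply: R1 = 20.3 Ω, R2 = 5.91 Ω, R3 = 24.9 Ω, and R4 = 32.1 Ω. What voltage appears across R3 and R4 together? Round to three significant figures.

V ≈ 4.36 V

ΣR = 20.3 + 5.91 + 24.9 + 32.1 = 83.21 Ω.
R_{R3..R4} = 24.9 + 32.1 = 57.00 Ω.
By the voltage-divider rule, V = 6.36 × 57.00/83.21 = 4.357 V.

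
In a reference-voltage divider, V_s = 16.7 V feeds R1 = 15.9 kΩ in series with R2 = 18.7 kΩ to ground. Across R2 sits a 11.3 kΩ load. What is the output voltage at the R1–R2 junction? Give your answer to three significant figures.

The load sits in parallel with R2, giving an effective lower resistance R2' = R2·R_L/(R2+R_L) = 7.044 kΩ.
Then V_out = V_s · R2'/(R1 + R2') = 16.7 × 7.044/22.94 = 5.127 V.

V_out ≈ 5.13 V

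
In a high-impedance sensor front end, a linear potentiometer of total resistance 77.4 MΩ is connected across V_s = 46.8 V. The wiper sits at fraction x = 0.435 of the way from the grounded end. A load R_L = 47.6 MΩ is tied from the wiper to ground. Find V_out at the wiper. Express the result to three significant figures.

Lower segment x·R_p = 33.67 MΩ; upper segment (1−x)·R_p = 43.73 MΩ.
R_L loads the lower segment: effective lower R = 19.72 MΩ.
Then V_out = V_s · 19.72/(43.73 + 19.72) = 14.55 V.
(Unloaded: V_out = x·V_s = 20.4 V.)

V_out ≈ 14.5 V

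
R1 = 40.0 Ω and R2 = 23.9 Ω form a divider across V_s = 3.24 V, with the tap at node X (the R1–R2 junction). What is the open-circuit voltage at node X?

V_th ≈ 1.21 V

With X open, the divider is unloaded: V_th = 3.24 × 23.9/63.90 = 1.212 V.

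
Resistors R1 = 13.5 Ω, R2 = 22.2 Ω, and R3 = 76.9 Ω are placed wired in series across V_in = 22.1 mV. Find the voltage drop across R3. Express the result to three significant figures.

V ≈ 15.1 mV

Series total: ΣR = 13.5 + 22.2 + 76.9 = 112.6 Ω.
Voltage divider: V = V_in · (76.90 / 112.6) = 22.1 × 0.6829 = 15.09 mV.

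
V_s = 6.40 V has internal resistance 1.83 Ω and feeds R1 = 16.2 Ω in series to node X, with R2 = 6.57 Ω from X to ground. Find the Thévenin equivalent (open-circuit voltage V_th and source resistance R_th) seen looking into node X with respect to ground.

V_th ≈ 1.71 V, R_th ≈ 4.82 Ω

R1' = 1.83 + 16.2 = 18.03 Ω (source resistance + R1).
With X open, the divider is unloaded: V_th = 6.40 × 6.57/24.60 = 1.709 V.
With V_s suppressed (replaced by a short), R_th = R1' ‖ R2 = (18.03 × 6.57)/(18.03 + 6.57) = 4.815 Ω.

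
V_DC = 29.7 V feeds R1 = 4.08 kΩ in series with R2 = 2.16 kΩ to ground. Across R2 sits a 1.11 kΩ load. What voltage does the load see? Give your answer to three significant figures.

First combine the lower leg with the load: R2 ‖ R_L = 0.7332 kΩ.
Voltage divider with the loaded lower leg: V_out = 29.7 × 0.7332/(4.08 + 0.7332) = 29.7 × 0.1523 = 4.524 V.

V_out ≈ 4.52 V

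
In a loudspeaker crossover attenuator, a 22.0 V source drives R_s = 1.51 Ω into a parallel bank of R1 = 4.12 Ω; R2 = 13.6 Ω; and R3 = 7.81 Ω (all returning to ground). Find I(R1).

I ≈ 3.20 A

Parallel bank: R_p = 1/(1/4.12 + 1/13.6 + 1/7.81) = 2.251 Ω.
Node voltage V_A = V_supply · R_p/(R_s + R_p) = 22.0 × 0.5985 = 13.17 V.
I(R1) = V_A / R1 = 13.17/4.12 = 3.196 A.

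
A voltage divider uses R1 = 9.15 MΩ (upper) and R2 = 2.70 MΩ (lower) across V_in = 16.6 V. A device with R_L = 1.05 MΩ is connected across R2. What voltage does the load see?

V_out ≈ 1.27 V

First combine the lower leg with the load: R2 ‖ R_L = 0.7560 MΩ.
Then V_out = V_in · R2'/(R1 + R2') = 16.6 × 0.7560/9.906 = 1.267 V.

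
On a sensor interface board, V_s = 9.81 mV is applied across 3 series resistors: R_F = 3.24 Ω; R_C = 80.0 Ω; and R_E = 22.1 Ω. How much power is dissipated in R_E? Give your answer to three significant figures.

P ≈ 0.192 µW

ΣR = 105.3 Ω → I = 9.81/105.3 = 0.09313 mA.
V(R_E) = I·R = 2.058 mV; P = V·I = 2.058 × 0.09313 = 0.1917 µW.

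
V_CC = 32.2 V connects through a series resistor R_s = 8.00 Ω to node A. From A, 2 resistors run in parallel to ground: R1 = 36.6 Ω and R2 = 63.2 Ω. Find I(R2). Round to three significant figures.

Combine the parallel branches: R_p = (1/36.6 + 1/63.2)⁻¹ = 23.18 Ω.
V_A = 32.2 × 23.18/31.18 = 23.94 V.
I(R2) = V_A / R2 = 23.94/63.2 = 0.3788 A.

I ≈ 0.379 A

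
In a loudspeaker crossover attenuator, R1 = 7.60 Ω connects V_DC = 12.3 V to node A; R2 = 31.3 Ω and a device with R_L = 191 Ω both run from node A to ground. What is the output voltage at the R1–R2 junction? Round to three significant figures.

The load sits in parallel with R2, giving an effective lower resistance R2' = R2·R_L/(R2+R_L) = 26.89 Ω.
Voltage divider with the loaded lower leg: V_out = 12.3 × 26.89/(7.60 + 26.89) = 12.3 × 0.7797 = 9.590 V.

V_out ≈ 9.59 V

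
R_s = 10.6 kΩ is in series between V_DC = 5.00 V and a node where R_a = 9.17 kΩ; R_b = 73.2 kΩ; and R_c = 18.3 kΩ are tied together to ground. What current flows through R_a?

I ≈ 0.189 mA

Parallel bank: R_p = 1/(1/9.17 + 1/73.2 + 1/18.3) = 5.638 kΩ.
V_A = 5.00 × 5.638/16.24 = 1.736 V.
I(R_a) = V_A / R_a = 1.736/9.17 = 0.1893 mA.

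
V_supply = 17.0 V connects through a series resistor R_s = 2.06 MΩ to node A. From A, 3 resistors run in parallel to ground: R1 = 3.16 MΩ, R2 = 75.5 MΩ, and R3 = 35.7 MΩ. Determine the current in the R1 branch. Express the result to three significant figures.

I ≈ 3.10 µA

Equivalent of the parallel group: R_p = 2.796 MΩ.
Node voltage V_A = V_supply · R_p/(R_s + R_p) = 17.0 × 0.5757 = 9.788 V.
Branch current I = V_A/R1 = 9.788/3.16 = 3.097 µA.
(Equivalently: I_total = 3.501 µA, then current-divider fraction G_k/ΣG = 0.8847.)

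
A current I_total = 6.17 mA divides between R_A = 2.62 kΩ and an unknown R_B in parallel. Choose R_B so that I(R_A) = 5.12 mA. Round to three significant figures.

R_B ≈ 12.8 kΩ

Two-branch current divider: I_A = I_total · R_B/(R_A + R_B).
With f = 0.8298, R_B = R_A · f/(1−f) = 2.62 × 4.876 = 12.78 kΩ.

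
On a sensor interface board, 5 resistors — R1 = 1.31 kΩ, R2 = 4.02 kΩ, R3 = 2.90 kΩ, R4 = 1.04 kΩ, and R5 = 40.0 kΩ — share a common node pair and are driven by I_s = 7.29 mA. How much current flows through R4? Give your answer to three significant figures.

Conductances: ΣG = 1/1.31 + 1/4.02 + 1/2.90 + 1/1.04 + 1/40.0 = 2.343 (1/kΩ).
Current divider: I(R4) = I_s · G_k/ΣG = 7.29 × (0.9615/2.343) = 7.29 × 0.4103 = 2.991 mA.

I ≈ 2.99 mA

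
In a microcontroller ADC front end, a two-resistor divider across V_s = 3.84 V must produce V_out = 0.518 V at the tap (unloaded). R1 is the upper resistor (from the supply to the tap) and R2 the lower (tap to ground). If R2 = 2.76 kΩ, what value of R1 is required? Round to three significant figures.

Required fraction k = V_out/V_s = 0.1349.
R1 = R2·(1/k − 1) = 2.76 × 6.413 = 17.70 kΩ.

R1 ≈ 17.7 kΩ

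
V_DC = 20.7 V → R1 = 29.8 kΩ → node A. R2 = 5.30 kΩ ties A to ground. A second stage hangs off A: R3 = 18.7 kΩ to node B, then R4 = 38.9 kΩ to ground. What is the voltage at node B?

Node A sees R2 in parallel with the series input of stage 2, R3 + R4 = 57.60 kΩ.
Effective lower resistance at A: R2 ‖ 57.60 = 4.853 kΩ.
V_A = 20.7 × 4.853/(29.8 + 4.853) = 2.899 V.
Then the unloaded second divider: V_B = V_A × R4/(R3+R4) = 2.899 × 0.6753 = 1.958 V.

V_B ≈ 1.96 V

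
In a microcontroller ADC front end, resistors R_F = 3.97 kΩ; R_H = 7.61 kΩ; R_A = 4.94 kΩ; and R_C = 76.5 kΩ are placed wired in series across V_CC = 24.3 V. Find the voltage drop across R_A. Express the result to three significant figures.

V ≈ 1.29 V

ΣR = 3.97 + 7.61 + 4.94 + 76.5 = 93.02 kΩ.
By the voltage-divider rule, V = 24.3 × 4.940/93.02 = 1.290 V.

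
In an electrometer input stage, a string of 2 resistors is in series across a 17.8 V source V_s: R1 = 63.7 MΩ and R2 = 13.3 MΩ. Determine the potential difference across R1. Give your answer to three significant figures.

Series total: ΣR = 63.7 + 13.3 = 77.00 MΩ.
By the voltage-divider rule, V = 17.8 × 63.70/77.00 = 14.73 V.

V ≈ 14.7 V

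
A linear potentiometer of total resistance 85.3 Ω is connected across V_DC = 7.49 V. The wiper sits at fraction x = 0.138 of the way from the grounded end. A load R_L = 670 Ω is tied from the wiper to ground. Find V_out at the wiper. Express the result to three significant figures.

Split the track: R_lower = x·R_p = 11.77 Ω, R_upper = (1−x)·R_p = 73.53 Ω.
Lower segment in parallel with the load: 11.77 ‖ 670 = 11.57 Ω.
V_out = 7.49 × 11.57/(73.53 + 11.57) = 1.018 V.

V_out ≈ 1.02 V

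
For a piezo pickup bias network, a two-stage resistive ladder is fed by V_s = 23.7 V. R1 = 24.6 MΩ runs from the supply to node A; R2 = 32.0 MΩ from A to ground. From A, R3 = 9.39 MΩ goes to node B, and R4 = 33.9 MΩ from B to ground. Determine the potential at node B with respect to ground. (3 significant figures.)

The second stage (R3 + R4 = 43.29 MΩ) loads node A in parallel with R2.
Effective lower resistance at A: R2 ‖ 43.29 = 18.40 MΩ.
So V_A = 23.7 × 0.4279 = 10.14 V.
V_B = V_A × 0.7831 = 7.941 V.

V_B ≈ 7.94 V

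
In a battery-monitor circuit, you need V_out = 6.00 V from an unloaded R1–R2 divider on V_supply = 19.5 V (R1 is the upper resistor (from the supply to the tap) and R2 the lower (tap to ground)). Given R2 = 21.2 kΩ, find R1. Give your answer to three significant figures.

The divider ratio is R2/(R1+R2) = 6.00/19.5 = 0.3077.
So R1 = R2 · (V_supply/V_out − 1) = 21.2 × (19.5/6.00 − 1) = 21.2 × 2.250 = 47.70 kΩ.

R1 ≈ 47.7 kΩ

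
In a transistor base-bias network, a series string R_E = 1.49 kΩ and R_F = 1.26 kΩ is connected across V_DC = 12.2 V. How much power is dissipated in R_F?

Series current I = V_DC/ΣR = 12.2/2.750 = 4.436 mA.
V(R_F) = I·R = 5.590 V; P = V·I = 5.590 × 4.436 = 24.80 mW.

P ≈ 24.8 mW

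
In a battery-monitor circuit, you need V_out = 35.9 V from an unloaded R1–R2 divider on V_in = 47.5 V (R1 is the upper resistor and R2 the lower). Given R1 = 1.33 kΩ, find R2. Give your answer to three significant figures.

R2 ≈ 4.12 kΩ

Required fraction k = V_out/V_in = 0.7558.
So R2 = R1 · V_out/(V_in − V_out) = 1.33 × 35.9/(47.5 − 35.9) = 1.33 × 3.095 = 4.116 kΩ.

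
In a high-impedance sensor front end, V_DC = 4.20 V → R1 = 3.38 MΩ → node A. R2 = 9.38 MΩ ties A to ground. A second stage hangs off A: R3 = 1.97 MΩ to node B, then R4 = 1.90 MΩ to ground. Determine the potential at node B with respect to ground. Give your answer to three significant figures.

V_B ≈ 0.923 V

The second stage (R3 + R4 = 3.870 MΩ) loads node A in parallel with R2.
Effective lower resistance at A: R2 ‖ 3.870 = 2.740 MΩ.
First divider: V_A = V_DC · 2.740/(3.38 + 2.740) = 1.880 V.
V_B = V_A × 0.4910 = 0.9231 V.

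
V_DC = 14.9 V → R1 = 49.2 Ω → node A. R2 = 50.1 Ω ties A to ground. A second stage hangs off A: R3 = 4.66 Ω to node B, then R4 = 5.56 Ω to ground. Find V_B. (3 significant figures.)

Looking into the second stage from A: R3 + R4 = 10.22 Ω appears in parallel with R2.
Effective lower resistance at A: R2 ‖ 10.22 = 8.488 Ω.
V_A = 14.9 × 8.488/(49.2 + 8.488) = 2.192 V.
Stage 2 is unloaded, so V_B = V_A · R4/(R3+R4) = 2.192 × 5.56/10.22 = 1.193 V.

V_B ≈ 1.19 V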